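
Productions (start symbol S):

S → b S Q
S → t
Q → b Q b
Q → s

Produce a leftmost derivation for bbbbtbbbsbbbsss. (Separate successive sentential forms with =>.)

S=>bSQ=>bbSQQ=>bbbSQQQ=>bbbbSQQQQ=>bbbbtQQQQ=>bbbbtbQbQQQ=>bbbbtbbQbbQQQ=>bbbbtbbbQbbbQQQ=>bbbbtbbbsbbbQQQ=>bbbbtbbbsbbbsQQ=>bbbbtbbbsbbbssQ=>bbbbtbbbsbbbsss

S => bSQ   [S → b S Q]
bSQ => bbSQQ   [S → b S Q]
bbSQQ => bbbSQQQ   [S → b S Q]
bbbSQQQ => bbbbSQQQQ   [S → b S Q]
bbbbSQQQQ => bbbbtQQQQ   [S → t]
bbbbtQQQQ => bbbbtbQbQQQ   [Q → b Q b]
bbbbtbQbQQQ => bbbbtbbQbbQQQ   [Q → b Q b]
bbbbtbbQbbQQQ => bbbbtbbbQbbbQQQ   [Q → b Q b]
bbbbtbbbQbbbQQQ => bbbbtbbbsbbbQQQ   [Q → s]
bbbbtbbbsbbbQQQ => bbbbtbbbsbbbsQQ   [Q → s]
bbbbtbbbsbbbsQQ => bbbbtbbbsbbbssQ   [Q → s]
bbbbtbbbsbbbssQ => bbbbtbbbsbbbsss   [Q → s]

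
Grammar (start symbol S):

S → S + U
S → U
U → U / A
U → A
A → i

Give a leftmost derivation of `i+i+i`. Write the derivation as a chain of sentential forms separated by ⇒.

S ⇒ S+U ⇒ S+U+U ⇒ U+U+U ⇒ A+U+U ⇒ i+U+U ⇒ i+A+U ⇒ i+i+U ⇒ i+i+A ⇒ i+i+i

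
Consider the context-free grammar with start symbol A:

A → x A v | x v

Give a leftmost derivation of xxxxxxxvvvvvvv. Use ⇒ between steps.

A ⇒ xAv   [A → x A v]
xAv ⇒ xxAvv   [A → x A v]
xxAvv ⇒ xxxAvvv   [A → x A v]
xxxAvvv ⇒ xxxxAvvvv   [A → x A v]
xxxxAvvvv ⇒ xxxxxAvvvvv   [A → x A v]
xxxxxAvvvvv ⇒ xxxxxxAvvvvvv   [A → x A v]
xxxxxxAvvvvvv ⇒ xxxxxxxvvvvvvv   [A → x v]

A⇒xAv⇒xxAvv⇒xxxAvvv⇒xxxxAvvvv⇒xxxxxAvvvvv⇒xxxxxxAvvvvvv⇒xxxxxxxvvvvvvv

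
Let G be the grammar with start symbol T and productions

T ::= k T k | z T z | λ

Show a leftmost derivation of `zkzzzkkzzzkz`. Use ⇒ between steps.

T⇒zTz⇒zkTkz⇒zkzTzkz⇒zkzzTzzkz⇒zkzzzTzzzkz⇒zkzzzkTkzzzkz⇒zkzzzkkzzzkz

T ⇒ zTz   [T ::= z T z]
zTz ⇒ zkTkz   [T ::= k T k]
zkTkz ⇒ zkzTzkz   [T ::= z T z]
zkzTzkz ⇒ zkzzTzzkz   [T ::= z T z]
zkzzTzzkz ⇒ zkzzzTzzzkz   [T ::= z T z]
zkzzzTzzzkz ⇒ zkzzzkTkzzzkz   [T ::= k T k]
zkzzzkTkzzzkz ⇒ zkzzzkkzzzkz   [T ::= λ]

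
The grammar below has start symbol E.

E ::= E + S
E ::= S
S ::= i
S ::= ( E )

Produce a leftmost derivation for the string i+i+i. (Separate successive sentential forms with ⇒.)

E ⇒ E+S ⇒ E+S+S ⇒ S+S+S ⇒ i+S+S ⇒ i+i+S ⇒ i+i+i

E ⇒ E+S   [E ::= E + S]
E+S ⇒ E+S+S   [E ::= E + S]
E+S+S ⇒ S+S+S   [E ::= S]
S+S+S ⇒ i+S+S   [S ::= i]
i+S+S ⇒ i+i+S   [S ::= i]
i+i+S ⇒ i+i+i   [S ::= i]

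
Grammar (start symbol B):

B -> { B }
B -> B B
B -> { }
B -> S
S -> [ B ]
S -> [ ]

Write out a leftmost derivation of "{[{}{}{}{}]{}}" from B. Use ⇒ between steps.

B⇒{B}⇒{BB}⇒{SB}⇒{[B]B}⇒{[BB]B}⇒{[BBB]B}⇒{[BBBB]B}⇒{[{}BBB]B}⇒{[{}{}BB]B}⇒{[{}{}{}B]B}⇒{[{}{}{}{}]B}⇒{[{}{}{}{}]{}}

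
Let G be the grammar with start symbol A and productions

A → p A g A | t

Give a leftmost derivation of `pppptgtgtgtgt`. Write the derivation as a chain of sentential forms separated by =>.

A => pAgA => ppAgAgA => pppAgAgAgA => ppppAgAgAgAgA => pppptgAgAgAgA => pppptgtgAgAgA => pppptgtgtgAgA => pppptgtgtgtgA => pppptgtgtgtgt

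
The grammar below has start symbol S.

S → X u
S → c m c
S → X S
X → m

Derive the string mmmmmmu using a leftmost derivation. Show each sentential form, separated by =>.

S => XS => mS => mXS => mmS => mmXS => mmmS => mmmXS => mmmmS => mmmmXS => mmmmmS => mmmmmXu => mmmmmmu

S => XS   [S → X S]
XS => mS   [X → m]
mS => mXS   [S → X S]
mXS => mmS   [X → m]
mmS => mmXS   [S → X S]
mmXS => mmmS   [X → m]
mmmS => mmmXS   [S → X S]
mmmXS => mmmmS   [X → m]
mmmmS => mmmmXS   [S → X S]
mmmmXS => mmmmmS   [X → m]
mmmmmS => mmmmmXu   [S → X u]
mmmmmXu => mmmmmmu   [X → m]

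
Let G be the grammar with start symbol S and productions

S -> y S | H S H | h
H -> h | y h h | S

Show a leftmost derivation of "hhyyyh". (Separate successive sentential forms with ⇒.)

S⇒HSH⇒hSH⇒hhH⇒hhS⇒hhyS⇒hhyyS⇒hhyyyS⇒hhyyyh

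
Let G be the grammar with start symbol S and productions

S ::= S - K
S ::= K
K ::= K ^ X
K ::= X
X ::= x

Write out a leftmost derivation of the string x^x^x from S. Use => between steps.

S => K => K^X => K^X^X => X^X^X => x^X^X => x^x^X => x^x^x

S => K   [S ::= K]
K => K^X   [K ::= K ^ X]
K^X => K^X^X   [K ::= K ^ X]
K^X^X => X^X^X   [K ::= X]
X^X^X => x^X^X   [X ::= x]
x^X^X => x^x^X   [X ::= x]
x^x^X => x^x^x   [X ::= x]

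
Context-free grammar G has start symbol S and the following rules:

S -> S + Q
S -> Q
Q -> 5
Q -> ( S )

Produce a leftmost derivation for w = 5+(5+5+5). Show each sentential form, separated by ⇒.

S ⇒ S+Q ⇒ Q+Q ⇒ 5+Q ⇒ 5+(S) ⇒ 5+(S+Q) ⇒ 5+(S+Q+Q) ⇒ 5+(Q+Q+Q) ⇒ 5+(5+Q+Q) ⇒ 5+(5+5+Q) ⇒ 5+(5+5+5)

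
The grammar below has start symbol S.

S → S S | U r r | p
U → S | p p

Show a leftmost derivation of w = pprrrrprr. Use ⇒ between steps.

S ⇒ SS ⇒ UrrS ⇒ SrrS ⇒ UrrrrS ⇒ pprrrrS ⇒ pprrrrUrr ⇒ pprrrrSrr ⇒ pprrrrprr

S ⇒ SS   [S → S S]
SS ⇒ UrrS   [S → U r r]
UrrS ⇒ SrrS   [U → S]
SrrS ⇒ UrrrrS   [S → U r r]
UrrrrS ⇒ pprrrrS   [U → p p]
pprrrrS ⇒ pprrrrUrr   [S → U r r]
pprrrrUrr ⇒ pprrrrSrr   [U → S]
pprrrrSrr ⇒ pprrrrprr   [S → p]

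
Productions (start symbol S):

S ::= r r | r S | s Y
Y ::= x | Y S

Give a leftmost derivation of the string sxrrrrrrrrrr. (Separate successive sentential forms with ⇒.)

S⇒sY⇒sYS⇒sYSS⇒sYSSS⇒sYSSSS⇒sYSSSSS⇒sxSSSSS⇒sxrrSSSS⇒sxrrrrSSS⇒sxrrrrrrSS⇒sxrrrrrrrrS⇒sxrrrrrrrrrr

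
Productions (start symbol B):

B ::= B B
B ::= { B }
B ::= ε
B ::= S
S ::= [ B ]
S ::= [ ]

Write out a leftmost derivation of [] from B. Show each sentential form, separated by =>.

B => BB   [B ::= B B]
BB => BBB   [B ::= B B]
BBB => BBBB   [B ::= B B]
BBBB => SBBB   [B ::= S]
SBBB => [B]BBB   [S ::= [ B ]]
[B]BBB => []BBB   [B ::= ε]
[]BBB => []BB   [B ::= ε]
[]BB => []B   [B ::= ε]
[]B => []   [B ::= ε]

B => BB => BBB => BBBB => SBBB => [B]BBB => []BBB => []BB => []B => []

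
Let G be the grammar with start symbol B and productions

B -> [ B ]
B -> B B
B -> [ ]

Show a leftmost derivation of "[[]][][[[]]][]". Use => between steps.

B => BB => [B]B => [[]]B => [[]]BB => [[]]BBB => [[]][]BB => [[]][][B]B => [[]][][[B]]B => [[]][][[[]]]B => [[]][][[[]]][]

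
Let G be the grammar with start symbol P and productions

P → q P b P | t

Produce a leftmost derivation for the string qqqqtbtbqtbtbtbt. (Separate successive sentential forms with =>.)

P => qPbP => qqPbPbP => qqqPbPbPbP => qqqqPbPbPbPbP => qqqqtbPbPbPbP => qqqqtbtbPbPbP => qqqqtbtbqPbPbPbP => qqqqtbtbqtbPbPbP => qqqqtbtbqtbtbPbP => qqqqtbtbqtbtbtbP => qqqqtbtbqtbtbtbt

P => qPbP   [P → q P b P]
qPbP => qqPbPbP   [P → q P b P]
qqPbPbP => qqqPbPbPbP   [P → q P b P]
qqqPbPbPbP => qqqqPbPbPbPbP   [P → q P b P]
qqqqPbPbPbPbP => qqqqtbPbPbPbP   [P → t]
qqqqtbPbPbPbP => qqqqtbtbPbPbP   [P → t]
qqqqtbtbPbPbP => qqqqtbtbqPbPbPbP   [P → q P b P]
qqqqtbtbqPbPbPbP => qqqqtbtbqtbPbPbP   [P → t]
qqqqtbtbqtbPbPbP => qqqqtbtbqtbtbPbP   [P → t]
qqqqtbtbqtbtbPbP => qqqqtbtbqtbtbtbP   [P → t]
qqqqtbtbqtbtbtbP => qqqqtbtbqtbtbtbt   [P → t]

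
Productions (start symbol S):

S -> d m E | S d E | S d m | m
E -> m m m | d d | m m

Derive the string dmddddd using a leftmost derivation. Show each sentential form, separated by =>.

S => SdE => dmEdE => dmdddE => dmddddd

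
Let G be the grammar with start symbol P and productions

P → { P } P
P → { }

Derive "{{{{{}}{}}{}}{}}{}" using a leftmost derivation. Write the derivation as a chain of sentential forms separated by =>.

P => {P}P => {{P}P}P => {{{P}P}P}P => {{{{P}P}P}P}P => {{{{{}}P}P}P}P => {{{{{}}{}}P}P}P => {{{{{}}{}}{}}P}P => {{{{{}}{}}{}}{}}P => {{{{{}}{}}{}}{}}{}

P => {P}P   [P → { P } P]
{P}P => {{P}P}P   [P → { P } P]
{{P}P}P => {{{P}P}P}P   [P → { P } P]
{{{P}P}P}P => {{{{P}P}P}P}P   [P → { P } P]
{{{{P}P}P}P}P => {{{{{}}P}P}P}P   [P → { }]
{{{{{}}P}P}P}P => {{{{{}}{}}P}P}P   [P → { }]
{{{{{}}{}}P}P}P => {{{{{}}{}}{}}P}P   [P → { }]
{{{{{}}{}}{}}P}P => {{{{{}}{}}{}}{}}P   [P → { }]
{{{{{}}{}}{}}{}}P => {{{{{}}{}}{}}{}}{}   [P → { }]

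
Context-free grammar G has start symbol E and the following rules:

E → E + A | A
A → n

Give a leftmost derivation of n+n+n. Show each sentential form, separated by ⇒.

E ⇒ E+A ⇒ E+A+A ⇒ A+A+A ⇒ n+A+A ⇒ n+n+A ⇒ n+n+n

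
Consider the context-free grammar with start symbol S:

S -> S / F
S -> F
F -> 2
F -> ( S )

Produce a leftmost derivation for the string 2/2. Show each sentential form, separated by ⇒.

S ⇒ S/F   [S -> S / F]
S/F ⇒ F/F   [S -> F]
F/F ⇒ 2/F   [F -> 2]
2/F ⇒ 2/2   [F -> 2]

S ⇒ S/F ⇒ F/F ⇒ 2/F ⇒ 2/2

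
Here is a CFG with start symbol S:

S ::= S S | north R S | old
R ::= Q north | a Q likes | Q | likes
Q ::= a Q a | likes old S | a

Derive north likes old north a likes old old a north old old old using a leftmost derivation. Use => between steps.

S => S S => north R S S => north Q S S => north likes old S S S => north likes old north R S S S => north likes old north Q north S S S => north likes old north a Q a north S S S => north likes old north a likes old S a north S S S => north likes old north a likes old old a north S S S => north likes old north a likes old old a north old S S => north likes old north a likes old old a north old old S => north likes old north a likes old old a north old old old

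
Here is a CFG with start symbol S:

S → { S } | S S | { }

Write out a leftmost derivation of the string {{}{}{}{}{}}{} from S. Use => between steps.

S=>SS=>{S}S=>{SS}S=>{SSS}S=>{SSSS}S=>{SSSSS}S=>{{}SSSS}S=>{{}{}SSS}S=>{{}{}{}SS}S=>{{}{}{}{}S}S=>{{}{}{}{}{}}S=>{{}{}{}{}{}}{}

S => SS   [S → S S]
SS => {S}S   [S → { S }]
{S}S => {SS}S   [S → S S]
{SS}S => {SSS}S   [S → S S]
{SSS}S => {SSSS}S   [S → S S]
{SSSS}S => {SSSSS}S   [S → S S]
{SSSSS}S => {{}SSSS}S   [S → { }]
{{}SSSS}S => {{}{}SSS}S   [S → { }]
{{}{}SSS}S => {{}{}{}SS}S   [S → { }]
{{}{}{}SS}S => {{}{}{}{}S}S   [S → { }]
{{}{}{}{}S}S => {{}{}{}{}{}}S   [S → { }]
{{}{}{}{}{}}S => {{}{}{}{}{}}{}   [S → { }]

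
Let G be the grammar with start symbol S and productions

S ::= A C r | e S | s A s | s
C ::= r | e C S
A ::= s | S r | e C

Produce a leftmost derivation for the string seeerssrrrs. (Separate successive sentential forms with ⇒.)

S ⇒ sAs   [S ::= s A s]
sAs ⇒ seCs   [A ::= e C]
seCs ⇒ seeCSs   [C ::= e C S]
seeCSs ⇒ seeeCSSs   [C ::= e C S]
seeeCSSs ⇒ seeerSSs   [C ::= r]
seeerSSs ⇒ seeersSs   [S ::= s]
seeersSs ⇒ seeersACrs   [S ::= A C r]
seeersACrs ⇒ seeersSrCrs   [A ::= S r]
seeersSrCrs ⇒ seeerssrCrs   [S ::= s]
seeerssrCrs ⇒ seeerssrrrs   [C ::= r]

S ⇒ sAs ⇒ seCs ⇒ seeCSs ⇒ seeeCSSs ⇒ seeerSSs ⇒ seeersSs ⇒ seeersACrs ⇒ seeersSrCrs ⇒ seeerssrCrs ⇒ seeerssrrrs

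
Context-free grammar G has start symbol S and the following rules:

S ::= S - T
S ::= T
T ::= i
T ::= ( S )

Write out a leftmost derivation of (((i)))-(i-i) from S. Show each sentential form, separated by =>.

S=>S-T=>T-T=>(S)-T=>(T)-T=>((S))-T=>((T))-T=>(((S)))-T=>(((T)))-T=>(((i)))-T=>(((i)))-(S)=>(((i)))-(S-T)=>(((i)))-(T-T)=>(((i)))-(i-T)=>(((i)))-(i-i)

S => S-T   [S ::= S - T]
S-T => T-T   [S ::= T]
T-T => (S)-T   [T ::= ( S )]
(S)-T => (T)-T   [S ::= T]
(T)-T => ((S))-T   [T ::= ( S )]
((S))-T => ((T))-T   [S ::= T]
((T))-T => (((S)))-T   [T ::= ( S )]
(((S)))-T => (((T)))-T   [S ::= T]
(((T)))-T => (((i)))-T   [T ::= i]
(((i)))-T => (((i)))-(S)   [T ::= ( S )]
(((i)))-(S) => (((i)))-(S-T)   [S ::= S - T]
(((i)))-(S-T) => (((i)))-(T-T)   [S ::= T]
(((i)))-(T-T) => (((i)))-(i-T)   [T ::= i]
(((i)))-(i-T) => (((i)))-(i-i)   [T ::= i]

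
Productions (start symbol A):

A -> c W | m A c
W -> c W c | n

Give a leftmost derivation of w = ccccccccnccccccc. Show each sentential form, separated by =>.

A => cW => ccWc => cccWcc => ccccWccc => cccccWcccc => ccccccWccccc => cccccccWcccccc => ccccccccWccccccc => ccccccccnccccccc

A => cW   [A -> c W]
cW => ccWc   [W -> c W c]
ccWc => cccWcc   [W -> c W c]
cccWcc => ccccWccc   [W -> c W c]
ccccWccc => cccccWcccc   [W -> c W c]
cccccWcccc => ccccccWccccc   [W -> c W c]
ccccccWccccc => cccccccWcccccc   [W -> c W c]
cccccccWcccccc => ccccccccWccccccc   [W -> c W c]
ccccccccWccccccc => ccccccccnccccccc   [W -> n]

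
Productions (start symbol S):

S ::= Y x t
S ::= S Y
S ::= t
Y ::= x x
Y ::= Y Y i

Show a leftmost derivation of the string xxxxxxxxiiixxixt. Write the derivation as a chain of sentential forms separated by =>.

S=>Yxt=>YYixt=>YYiYixt=>xxYiYixt=>xxYYiiYixt=>xxxxYiiYixt=>xxxxYYiiiYixt=>xxxxxxYiiiYixt=>xxxxxxxxiiiYixt=>xxxxxxxxiiixxixt

S => Yxt   [S ::= Y x t]
Yxt => YYixt   [Y ::= Y Y i]
YYixt => YYiYixt   [Y ::= Y Y i]
YYiYixt => xxYiYixt   [Y ::= x x]
xxYiYixt => xxYYiiYixt   [Y ::= Y Y i]
xxYYiiYixt => xxxxYiiYixt   [Y ::= x x]
xxxxYiiYixt => xxxxYYiiiYixt   [Y ::= Y Y i]
xxxxYYiiiYixt => xxxxxxYiiiYixt   [Y ::= x x]
xxxxxxYiiiYixt => xxxxxxxxiiiYixt   [Y ::= x x]
xxxxxxxxiiiYixt => xxxxxxxxiiixxixt   [Y ::= x x]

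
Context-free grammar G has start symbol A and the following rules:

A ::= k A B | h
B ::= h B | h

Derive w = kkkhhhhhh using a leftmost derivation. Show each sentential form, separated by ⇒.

A ⇒ kAB   [A ::= k A B]
kAB ⇒ kkABB   [A ::= k A B]
kkABB ⇒ kkkABBB   [A ::= k A B]
kkkABBB ⇒ kkkhBBB   [A ::= h]
kkkhBBB ⇒ kkkhhBBB   [B ::= h B]
kkkhhBBB ⇒ kkkhhhBB   [B ::= h]
kkkhhhBB ⇒ kkkhhhhBB   [B ::= h B]
kkkhhhhBB ⇒ kkkhhhhhB   [B ::= h]
kkkhhhhhB ⇒ kkkhhhhhh   [B ::= h]

A ⇒ kAB ⇒ kkABB ⇒ kkkABBB ⇒ kkkhBBB ⇒ kkkhhBBB ⇒ kkkhhhBB ⇒ kkkhhhhBB ⇒ kkkhhhhhB ⇒ kkkhhhhhh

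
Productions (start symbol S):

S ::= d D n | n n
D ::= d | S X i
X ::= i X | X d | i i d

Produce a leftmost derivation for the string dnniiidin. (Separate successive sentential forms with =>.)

S => dDn => dSXin => dnnXin => dnniXin => dnniiidin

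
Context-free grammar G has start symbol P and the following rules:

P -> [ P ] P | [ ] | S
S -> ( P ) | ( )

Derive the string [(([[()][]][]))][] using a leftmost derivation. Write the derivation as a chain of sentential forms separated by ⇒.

P⇒[P]P⇒[S]P⇒[(P)]P⇒[(S)]P⇒[((P))]P⇒[(([P]P))]P⇒[(([[P]P]P))]P⇒[(([[S]P]P))]P⇒[(([[()]P]P))]P⇒[(([[()][]]P))]P⇒[(([[()][]][]))]P⇒[(([[()][]][]))][]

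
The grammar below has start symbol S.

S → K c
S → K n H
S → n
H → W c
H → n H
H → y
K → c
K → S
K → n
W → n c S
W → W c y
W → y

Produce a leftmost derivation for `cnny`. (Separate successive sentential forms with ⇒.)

S ⇒ KnH ⇒ cnH ⇒ cnnH ⇒ cnny

S ⇒ KnH   [S → K n H]
KnH ⇒ cnH   [K → c]
cnH ⇒ cnnH   [H → n H]
cnnH ⇒ cnny   [H → y]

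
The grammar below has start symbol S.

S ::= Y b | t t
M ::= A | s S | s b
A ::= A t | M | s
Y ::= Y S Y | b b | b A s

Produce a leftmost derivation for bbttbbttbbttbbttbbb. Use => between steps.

S => Yb   [S ::= Y b]
Yb => YSYb   [Y ::= Y S Y]
YSYb => YSYSYb   [Y ::= Y S Y]
YSYSYb => YSYSYSYb   [Y ::= Y S Y]
YSYSYSYb => bbSYSYSYb   [Y ::= b b]
bbSYSYSYb => bbttYSYSYb   [S ::= t t]
bbttYSYSYb => bbttYSYSYSYb   [Y ::= Y S Y]
bbttYSYSYSYb => bbttbbSYSYSYb   [Y ::= b b]
bbttbbSYSYSYb => bbttbbttYSYSYb   [S ::= t t]
bbttbbttYSYSYb => bbttbbttbbSYSYb   [Y ::= b b]
bbttbbttbbSYSYb => bbttbbttbbttYSYb   [S ::= t t]
bbttbbttbbttYSYb => bbttbbttbbttbbSYb   [Y ::= b b]
bbttbbttbbttbbSYb => bbttbbttbbttbbttYb   [S ::= t t]
bbttbbttbbttbbttYb => bbttbbttbbttbbttbbb   [Y ::= b b]

S=>Yb=>YSYb=>YSYSYb=>YSYSYSYb=>bbSYSYSYb=>bbttYSYSYb=>bbttYSYSYSYb=>bbttbbSYSYSYb=>bbttbbttYSYSYb=>bbttbbttbbSYSYb=>bbttbbttbbttYSYb=>bbttbbttbbttbbSYb=>bbttbbttbbttbbttYb=>bbttbbttbbttbbttbbb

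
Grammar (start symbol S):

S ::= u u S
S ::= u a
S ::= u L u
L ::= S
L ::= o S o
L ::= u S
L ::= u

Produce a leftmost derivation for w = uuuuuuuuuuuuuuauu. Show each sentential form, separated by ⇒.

S⇒uuS⇒uuuuS⇒uuuuuuS⇒uuuuuuuuS⇒uuuuuuuuuLu⇒uuuuuuuuuuSu⇒uuuuuuuuuuuLuu⇒uuuuuuuuuuuSuu⇒uuuuuuuuuuuuuSuu⇒uuuuuuuuuuuuuuauu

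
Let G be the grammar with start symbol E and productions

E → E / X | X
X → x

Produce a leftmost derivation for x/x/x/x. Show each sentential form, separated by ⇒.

E ⇒ E/X ⇒ E/X/X ⇒ E/X/X/X ⇒ X/X/X/X ⇒ x/X/X/X ⇒ x/x/X/X ⇒ x/x/x/X ⇒ x/x/x/x

E ⇒ E/X   [E → E / X]
E/X ⇒ E/X/X   [E → E / X]
E/X/X ⇒ E/X/X/X   [E → E / X]
E/X/X/X ⇒ X/X/X/X   [E → X]
X/X/X/X ⇒ x/X/X/X   [X → x]
x/X/X/X ⇒ x/x/X/X   [X → x]
x/x/X/X ⇒ x/x/x/X   [X → x]
x/x/x/X ⇒ x/x/x/x   [X → x]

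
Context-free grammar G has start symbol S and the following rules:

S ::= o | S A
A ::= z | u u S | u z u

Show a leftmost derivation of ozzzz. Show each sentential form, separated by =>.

S => SA   [S ::= S A]
SA => SAA   [S ::= S A]
SAA => SAAA   [S ::= S A]
SAAA => SAAAA   [S ::= S A]
SAAAA => oAAAA   [S ::= o]
oAAAA => ozAAA   [A ::= z]
ozAAA => ozzAA   [A ::= z]
ozzAA => ozzzA   [A ::= z]
ozzzA => ozzzz   [A ::= z]

S => SA => SAA => SAAA => SAAAA => oAAAA => ozAAA => ozzAA => ozzzA => ozzzz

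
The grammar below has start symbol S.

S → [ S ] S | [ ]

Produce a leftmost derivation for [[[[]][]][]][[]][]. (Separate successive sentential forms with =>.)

S => [S]S => [[S]S]S => [[[S]S]S]S => [[[[]]S]S]S => [[[[]][]]S]S => [[[[]][]][]]S => [[[[]][]][]][S]S => [[[[]][]][]][[]]S => [[[[]][]][]][[]][]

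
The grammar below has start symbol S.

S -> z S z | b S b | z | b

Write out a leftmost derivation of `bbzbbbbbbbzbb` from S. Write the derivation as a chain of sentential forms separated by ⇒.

S⇒bSb⇒bbSbb⇒bbzSzbb⇒bbzbSbzbb⇒bbzbbSbbzbb⇒bbzbbbSbbbzbb⇒bbzbbbbbbbzbb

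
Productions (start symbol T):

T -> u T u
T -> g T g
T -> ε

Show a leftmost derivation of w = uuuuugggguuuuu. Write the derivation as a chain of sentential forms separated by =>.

T => uTu   [T -> u T u]
uTu => uuTuu   [T -> u T u]
uuTuu => uuuTuuu   [T -> u T u]
uuuTuuu => uuuuTuuuu   [T -> u T u]
uuuuTuuuu => uuuuuTuuuuu   [T -> u T u]
uuuuuTuuuuu => uuuuugTguuuuu   [T -> g T g]
uuuuugTguuuuu => uuuuuggTgguuuuu   [T -> g T g]
uuuuuggTgguuuuu => uuuuugggguuuuu   [T -> ε]

T=>uTu=>uuTuu=>uuuTuuu=>uuuuTuuuu=>uuuuuTuuuuu=>uuuuugTguuuuu=>uuuuuggTgguuuuu=>uuuuugggguuuuu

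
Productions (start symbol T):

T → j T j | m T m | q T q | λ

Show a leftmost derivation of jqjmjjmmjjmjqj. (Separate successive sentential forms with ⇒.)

T⇒jTj⇒jqTqj⇒jqjTjqj⇒jqjmTmjqj⇒jqjmjTjmjqj⇒jqjmjjTjjmjqj⇒jqjmjjmTmjjmjqj⇒jqjmjjmmjjmjqj

T ⇒ jTj   [T → j T j]
jTj ⇒ jqTqj   [T → q T q]
jqTqj ⇒ jqjTjqj   [T → j T j]
jqjTjqj ⇒ jqjmTmjqj   [T → m T m]
jqjmTmjqj ⇒ jqjmjTjmjqj   [T → j T j]
jqjmjTjmjqj ⇒ jqjmjjTjjmjqj   [T → j T j]
jqjmjjTjjmjqj ⇒ jqjmjjmTmjjmjqj   [T → m T m]
jqjmjjmTmjjmjqj ⇒ jqjmjjmmjjmjqj   [T → λ]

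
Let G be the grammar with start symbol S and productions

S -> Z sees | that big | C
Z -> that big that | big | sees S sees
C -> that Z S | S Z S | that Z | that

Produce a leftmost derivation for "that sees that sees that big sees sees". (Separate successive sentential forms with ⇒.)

S ⇒ C ⇒ that Z ⇒ that sees S sees ⇒ that sees C sees ⇒ that sees that Z sees ⇒ that sees that sees S sees sees ⇒ that sees that sees that big sees sees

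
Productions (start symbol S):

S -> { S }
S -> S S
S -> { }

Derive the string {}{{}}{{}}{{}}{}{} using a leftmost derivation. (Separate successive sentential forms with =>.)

S=>SS=>{}S=>{}SS=>{}{S}S=>{}{{}}S=>{}{{}}SS=>{}{{}}SSS=>{}{{}}{S}SS=>{}{{}}{{}}SS=>{}{{}}{{}}SSS=>{}{{}}{{}}{S}SS=>{}{{}}{{}}{{}}SS=>{}{{}}{{}}{{}}{}S=>{}{{}}{{}}{{}}{}{}

S => SS   [S -> S S]
SS => {}S   [S -> { }]
{}S => {}SS   [S -> S S]
{}SS => {}{S}S   [S -> { S }]
{}{S}S => {}{{}}S   [S -> { }]
{}{{}}S => {}{{}}SS   [S -> S S]
{}{{}}SS => {}{{}}SSS   [S -> S S]
{}{{}}SSS => {}{{}}{S}SS   [S -> { S }]
{}{{}}{S}SS => {}{{}}{{}}SS   [S -> { }]
{}{{}}{{}}SS => {}{{}}{{}}SSS   [S -> S S]
{}{{}}{{}}SSS => {}{{}}{{}}{S}SS   [S -> { S }]
{}{{}}{{}}{S}SS => {}{{}}{{}}{{}}SS   [S -> { }]
{}{{}}{{}}{{}}SS => {}{{}}{{}}{{}}{}S   [S -> { }]
{}{{}}{{}}{{}}{}S => {}{{}}{{}}{{}}{}{}   [S -> { }]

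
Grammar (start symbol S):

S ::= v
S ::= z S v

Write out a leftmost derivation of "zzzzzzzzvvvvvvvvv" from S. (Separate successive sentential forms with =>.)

S => zSv   [S ::= z S v]
zSv => zzSvv   [S ::= z S v]
zzSvv => zzzSvvv   [S ::= z S v]
zzzSvvv => zzzzSvvvv   [S ::= z S v]
zzzzSvvvv => zzzzzSvvvvv   [S ::= z S v]
zzzzzSvvvvv => zzzzzzSvvvvvv   [S ::= z S v]
zzzzzzSvvvvvv => zzzzzzzSvvvvvvv   [S ::= z S v]
zzzzzzzSvvvvvvv => zzzzzzzzSvvvvvvvv   [S ::= z S v]
zzzzzzzzSvvvvvvvv => zzzzzzzzvvvvvvvvv   [S ::= v]

S => zSv => zzSvv => zzzSvvv => zzzzSvvvv => zzzzzSvvvvv => zzzzzzSvvvvvv => zzzzzzzSvvvvvvv => zzzzzzzzSvvvvvvvv => zzzzzzzzvvvvvvvvv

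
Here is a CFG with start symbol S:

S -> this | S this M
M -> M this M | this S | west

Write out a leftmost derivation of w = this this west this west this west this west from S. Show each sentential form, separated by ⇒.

S ⇒ S this M   [S -> S this M]
S this M ⇒ S this M this M   [S -> S this M]
S this M this M ⇒ S this M this M this M   [S -> S this M]
S this M this M this M ⇒ S this M this M this M this M   [S -> S this M]
S this M this M this M this M ⇒ this this M this M this M this M   [S -> this]
this this M this M this M this M ⇒ this this west this M this M this M   [M -> west]
this this west this M this M this M ⇒ this this west this west this M this M   [M -> west]
this this west this west this M this M ⇒ this this west this west this west this M   [M -> west]
this this west this west this west this M ⇒ this this west this west this west this west   [M -> west]

S ⇒ S this M ⇒ S this M this M ⇒ S this M this M this M ⇒ S this M this M this M this M ⇒ this this M this M this M this M ⇒ this this west this M this M this M ⇒ this this west this west this M this M ⇒ this this west this west this west this M ⇒ this this west this west this west this west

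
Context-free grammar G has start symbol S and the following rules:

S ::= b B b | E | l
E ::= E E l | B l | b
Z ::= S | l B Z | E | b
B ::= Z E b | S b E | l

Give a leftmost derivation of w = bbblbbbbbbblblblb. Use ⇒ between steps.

S ⇒ bBb   [S ::= b B b]
bBb ⇒ bSbEb   [B ::= S b E]
bSbEb ⇒ bbBbbEb   [S ::= b B b]
bbBbbEb ⇒ bbSbEbbEb   [B ::= S b E]
bbSbEbbEb ⇒ bbbBbbEbbEb   [S ::= b B b]
bbbBbbEbbEb ⇒ bbblbbEbbEb   [B ::= l]
bbblbbEbbEb ⇒ bbblbbbbbEb   [E ::= b]
bbblbbbbbEb ⇒ bbblbbbbbEElb   [E ::= E E l]
bbblbbbbbEElb ⇒ bbblbbbbbEElElb   [E ::= E E l]
bbblbbbbbEElElb ⇒ bbblbbbbbEElElElb   [E ::= E E l]
bbblbbbbbEElElElb ⇒ bbblbbbbbbElElElb   [E ::= b]
bbblbbbbbbElElElb ⇒ bbblbbbbbbblElElb   [E ::= b]
bbblbbbbbbblElElb ⇒ bbblbbbbbbblblElb   [E ::= b]
bbblbbbbbbblblElb ⇒ bbblbbbbbbblblblb   [E ::= b]

S ⇒ bBb ⇒ bSbEb ⇒ bbBbbEb ⇒ bbSbEbbEb ⇒ bbbBbbEbbEb ⇒ bbblbbEbbEb ⇒ bbblbbbbbEb ⇒ bbblbbbbbEElb ⇒ bbblbbbbbEElElb ⇒ bbblbbbbbEElElElb ⇒ bbblbbbbbbElElElb ⇒ bbblbbbbbbblElElb ⇒ bbblbbbbbbblblElb ⇒ bbblbbbbbbblblblb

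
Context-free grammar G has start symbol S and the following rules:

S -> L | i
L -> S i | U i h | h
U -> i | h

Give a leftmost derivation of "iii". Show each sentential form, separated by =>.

S => L => Si => Li => Sii => iii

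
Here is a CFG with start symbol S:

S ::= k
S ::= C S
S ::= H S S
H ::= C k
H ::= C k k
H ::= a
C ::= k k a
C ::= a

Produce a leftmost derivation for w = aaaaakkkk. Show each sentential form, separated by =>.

S => HSS => aSS => aCSS => aaSS => aaHSSS => aaaSSS => aaaHSSSS => aaaaSSSS => aaaaCSSSS => aaaaaSSSS => aaaaakSSS => aaaaakkSS => aaaaakkkS => aaaaakkkk

S => HSS   [S ::= H S S]
HSS => aSS   [H ::= a]
aSS => aCSS   [S ::= C S]
aCSS => aaSS   [C ::= a]
aaSS => aaHSSS   [S ::= H S S]
aaHSSS => aaaSSS   [H ::= a]
aaaSSS => aaaHSSSS   [S ::= H S S]
aaaHSSSS => aaaaSSSS   [H ::= a]
aaaaSSSS => aaaaCSSSS   [S ::= C S]
aaaaCSSSS => aaaaaSSSS   [C ::= a]
aaaaaSSSS => aaaaakSSS   [S ::= k]
aaaaakSSS => aaaaakkSS   [S ::= k]
aaaaakkSS => aaaaakkkS   [S ::= k]
aaaaakkkS => aaaaakkkk   [S ::= k]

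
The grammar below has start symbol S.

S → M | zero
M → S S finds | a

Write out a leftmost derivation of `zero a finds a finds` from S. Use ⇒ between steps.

S ⇒ M ⇒ S S finds ⇒ M S finds ⇒ S S finds S finds ⇒ zero S finds S finds ⇒ zero M finds S finds ⇒ zero a finds S finds ⇒ zero a finds M finds ⇒ zero a finds a finds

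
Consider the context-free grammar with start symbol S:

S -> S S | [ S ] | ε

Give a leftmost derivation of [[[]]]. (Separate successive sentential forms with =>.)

S => [S]   [S -> [ S ]]
[S] => [SS]   [S -> S S]
[SS] => [SSS]   [S -> S S]
[SSS] => [SSSS]   [S -> S S]
[SSSS] => [[S]SSS]   [S -> [ S ]]
[[S]SSS] => [[[S]]SSS]   [S -> [ S ]]
[[[S]]SSS] => [[[]]SSS]   [S -> ε]
[[[]]SSS] => [[[]]SS]   [S -> ε]
[[[]]SS] => [[[]]S]   [S -> ε]
[[[]]S] => [[[]]]   [S -> ε]

S=>[S]=>[SS]=>[SSS]=>[SSSS]=>[[S]SSS]=>[[[S]]SSS]=>[[[]]SSS]=>[[[]]SS]=>[[[]]S]=>[[[]]]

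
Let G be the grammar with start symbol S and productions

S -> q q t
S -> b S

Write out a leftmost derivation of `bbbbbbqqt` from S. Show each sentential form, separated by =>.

S => bS   [S -> b S]
bS => bbS   [S -> b S]
bbS => bbbS   [S -> b S]
bbbS => bbbbS   [S -> b S]
bbbbS => bbbbbS   [S -> b S]
bbbbbS => bbbbbbS   [S -> b S]
bbbbbbS => bbbbbbqqt   [S -> q q t]

S => bS => bbS => bbbS => bbbbS => bbbbbS => bbbbbbS => bbbbbbqqt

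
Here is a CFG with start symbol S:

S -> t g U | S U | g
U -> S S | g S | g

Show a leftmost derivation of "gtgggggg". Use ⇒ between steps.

S⇒SU⇒SUU⇒gUU⇒gSSU⇒gSUSU⇒gSUUSU⇒gtgUUUSU⇒gtggUUSU⇒gtgggUSU⇒gtggggSU⇒gtgggggU⇒gtgggggg

S ⇒ SU   [S -> S U]
SU ⇒ SUU   [S -> S U]
SUU ⇒ gUU   [S -> g]
gUU ⇒ gSSU   [U -> S S]
gSSU ⇒ gSUSU   [S -> S U]
gSUSU ⇒ gSUUSU   [S -> S U]
gSUUSU ⇒ gtgUUUSU   [S -> t g U]
gtgUUUSU ⇒ gtggUUSU   [U -> g]
gtggUUSU ⇒ gtgggUSU   [U -> g]
gtgggUSU ⇒ gtggggSU   [U -> g]
gtggggSU ⇒ gtgggggU   [S -> g]
gtgggggU ⇒ gtgggggg   [U -> g]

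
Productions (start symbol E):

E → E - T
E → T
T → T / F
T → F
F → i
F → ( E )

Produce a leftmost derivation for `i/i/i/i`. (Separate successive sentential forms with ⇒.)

E ⇒ T ⇒ T/F ⇒ T/F/F ⇒ T/F/F/F ⇒ F/F/F/F ⇒ i/F/F/F ⇒ i/i/F/F ⇒ i/i/i/F ⇒ i/i/i/i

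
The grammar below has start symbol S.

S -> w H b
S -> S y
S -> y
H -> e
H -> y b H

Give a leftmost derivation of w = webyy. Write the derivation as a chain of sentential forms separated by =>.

S=>Sy=>Syy=>wHbyy=>webyy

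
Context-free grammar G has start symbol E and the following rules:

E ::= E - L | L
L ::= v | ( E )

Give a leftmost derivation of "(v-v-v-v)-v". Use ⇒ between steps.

E ⇒ E-L ⇒ L-L ⇒ (E)-L ⇒ (E-L)-L ⇒ (E-L-L)-L ⇒ (E-L-L-L)-L ⇒ (L-L-L-L)-L ⇒ (v-L-L-L)-L ⇒ (v-v-L-L)-L ⇒ (v-v-v-L)-L ⇒ (v-v-v-v)-L ⇒ (v-v-v-v)-v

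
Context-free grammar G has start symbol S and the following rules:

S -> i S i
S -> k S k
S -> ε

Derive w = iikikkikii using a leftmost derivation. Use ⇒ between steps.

S ⇒ iSi   [S -> i S i]
iSi ⇒ iiSii   [S -> i S i]
iiSii ⇒ iikSkii   [S -> k S k]
iikSkii ⇒ iikiSikii   [S -> i S i]
iikiSikii ⇒ iikikSkikii   [S -> k S k]
iikikSkikii ⇒ iikikkikii   [S -> ε]

S⇒iSi⇒iiSii⇒iikSkii⇒iikiSikii⇒iikikSkikii⇒iikikkikii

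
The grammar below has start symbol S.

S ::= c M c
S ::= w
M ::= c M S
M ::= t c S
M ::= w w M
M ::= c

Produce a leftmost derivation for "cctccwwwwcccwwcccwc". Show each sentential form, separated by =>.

S => cMc   [S ::= c M c]
cMc => ccMSc   [M ::= c M S]
ccMSc => cctcSSc   [M ::= t c S]
cctcSSc => cctccMcSc   [S ::= c M c]
cctccMcSc => cctccwwMcSc   [M ::= w w M]
cctccwwMcSc => cctccwwwwMcSc   [M ::= w w M]
cctccwwwwMcSc => cctccwwwwcMScSc   [M ::= c M S]
cctccwwwwcMScSc => cctccwwwwccScSc   [M ::= c]
cctccwwwwccScSc => cctccwwwwcccMccSc   [S ::= c M c]
cctccwwwwcccMccSc => cctccwwwwcccwwMccSc   [M ::= w w M]
cctccwwwwcccwwMccSc => cctccwwwwcccwwcccSc   [M ::= c]
cctccwwwwcccwwcccSc => cctccwwwwcccwwcccwc   [S ::= w]

S => cMc => ccMSc => cctcSSc => cctccMcSc => cctccwwMcSc => cctccwwwwMcSc => cctccwwwwcMScSc => cctccwwwwccScSc => cctccwwwwcccMccSc => cctccwwwwcccwwMccSc => cctccwwwwcccwwcccSc => cctccwwwwcccwwcccwc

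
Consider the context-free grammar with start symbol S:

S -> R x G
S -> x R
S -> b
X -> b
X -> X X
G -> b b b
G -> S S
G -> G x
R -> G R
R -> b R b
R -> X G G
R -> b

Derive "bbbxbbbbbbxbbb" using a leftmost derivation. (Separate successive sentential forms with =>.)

S => RxG   [S -> R x G]
RxG => XGGxG   [R -> X G G]
XGGxG => bGGxG   [X -> b]
bGGxG => bSSGxG   [G -> S S]
bSSGxG => bbSGxG   [S -> b]
bbSGxG => bbRxGGxG   [S -> R x G]
bbRxGGxG => bbbxGGxG   [R -> b]
bbbxGGxG => bbbxbbbGxG   [G -> b b b]
bbbxbbbGxG => bbbxbbbbbbxG   [G -> b b b]
bbbxbbbbbbxG => bbbxbbbbbbxbbb   [G -> b b b]

S => RxG => XGGxG => bGGxG => bSSGxG => bbSGxG => bbRxGGxG => bbbxGGxG => bbbxbbbGxG => bbbxbbbbbbxG => bbbxbbbbbbxbbb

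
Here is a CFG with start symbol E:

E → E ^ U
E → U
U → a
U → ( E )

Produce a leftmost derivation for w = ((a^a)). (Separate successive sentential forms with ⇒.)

E ⇒ U ⇒ (E) ⇒ (U) ⇒ ((E)) ⇒ ((E^U)) ⇒ ((U^U)) ⇒ ((a^U)) ⇒ ((a^a))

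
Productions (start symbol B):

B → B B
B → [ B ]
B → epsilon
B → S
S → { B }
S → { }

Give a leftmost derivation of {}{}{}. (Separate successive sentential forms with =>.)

B => BB => BBB => SBB => {}BB => {}SB => {}{}B => {}{}S => {}{}{}

B => BB   [B → B B]
BB => BBB   [B → B B]
BBB => SBB   [B → S]
SBB => {}BB   [S → { }]
{}BB => {}SB   [B → S]
{}SB => {}{}B   [S → { }]
{}{}B => {}{}S   [B → S]
{}{}S => {}{}{}   [S → { }]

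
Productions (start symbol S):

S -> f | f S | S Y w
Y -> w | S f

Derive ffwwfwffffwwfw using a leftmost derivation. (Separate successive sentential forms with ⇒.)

S⇒SYw⇒SYwYw⇒fYwYw⇒fSfwYw⇒fSYwfwYw⇒ffYwfwYw⇒ffwwfwYw⇒ffwwfwSfw⇒ffwwfwSYwfw⇒ffwwfwfSYwfw⇒ffwwfwffSYwfw⇒ffwwfwfffSYwfw⇒ffwwfwffffYwfw⇒ffwwfwffffwwfw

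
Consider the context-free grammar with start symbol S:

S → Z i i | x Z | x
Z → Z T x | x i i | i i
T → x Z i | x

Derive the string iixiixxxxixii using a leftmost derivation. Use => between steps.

S => Zii => ZTxii => iiTxii => iixZixii => iixZTxixii => iixZTxTxixii => iixiiTxTxixii => iixiixxTxixii => iixiixxxxixii

S => Zii   [S → Z i i]
Zii => ZTxii   [Z → Z T x]
ZTxii => iiTxii   [Z → i i]
iiTxii => iixZixii   [T → x Z i]
iixZixii => iixZTxixii   [Z → Z T x]
iixZTxixii => iixZTxTxixii   [Z → Z T x]
iixZTxTxixii => iixiiTxTxixii   [Z → i i]
iixiiTxTxixii => iixiixxTxixii   [T → x]
iixiixxTxixii => iixiixxxxixii   [T → x]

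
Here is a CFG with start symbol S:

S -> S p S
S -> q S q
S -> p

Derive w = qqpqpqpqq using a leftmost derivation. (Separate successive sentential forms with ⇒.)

S⇒qSq⇒qSpSq⇒qqSqpSq⇒qqpqpSq⇒qqpqpqSqq⇒qqpqpqpqq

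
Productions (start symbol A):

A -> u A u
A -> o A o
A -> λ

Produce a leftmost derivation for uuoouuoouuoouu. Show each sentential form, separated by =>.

A => uAu => uuAuu => uuoAouu => uuooAoouu => uuoouAuoouu => uuoouuAuuoouu => uuoouuoAouuoouu => uuoouuoouuoouu

A => uAu   [A -> u A u]
uAu => uuAuu   [A -> u A u]
uuAuu => uuoAouu   [A -> o A o]
uuoAouu => uuooAoouu   [A -> o A o]
uuooAoouu => uuoouAuoouu   [A -> u A u]
uuoouAuoouu => uuoouuAuuoouu   [A -> u A u]
uuoouuAuuoouu => uuoouuoAouuoouu   [A -> o A o]
uuoouuoAouuoouu => uuoouuoouuoouu   [A -> λ]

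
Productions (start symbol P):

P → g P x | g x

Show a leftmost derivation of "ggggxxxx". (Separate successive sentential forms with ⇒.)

P ⇒ gPx ⇒ ggPxx ⇒ gggPxxx ⇒ ggggxxxx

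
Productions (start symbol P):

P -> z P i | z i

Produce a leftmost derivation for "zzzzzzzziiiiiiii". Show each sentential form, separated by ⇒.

P ⇒ zPi ⇒ zzPii ⇒ zzzPiii ⇒ zzzzPiiii ⇒ zzzzzPiiiii ⇒ zzzzzzPiiiiii ⇒ zzzzzzzPiiiiiii ⇒ zzzzzzzziiiiiiii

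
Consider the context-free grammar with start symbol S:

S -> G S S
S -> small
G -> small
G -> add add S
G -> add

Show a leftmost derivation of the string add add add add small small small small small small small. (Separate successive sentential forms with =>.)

S => G S S => add add S S S => add add G S S S S => add add add add S S S S S => add add add add small S S S S => add add add add small G S S S S S => add add add add small small S S S S S => add add add add small small small S S S S => add add add add small small small small S S S => add add add add small small small small small S S => add add add add small small small small small small S => add add add add small small small small small small small

S => G S S   [S -> G S S]
G S S => add add S S S   [G -> add add S]
add add S S S => add add G S S S S   [S -> G S S]
add add G S S S S => add add add add S S S S S   [G -> add add S]
add add add add S S S S S => add add add add small S S S S   [S -> small]
add add add add small S S S S => add add add add small G S S S S S   [S -> G S S]
add add add add small G S S S S S => add add add add small small S S S S S   [G -> small]
add add add add small small S S S S S => add add add add small small small S S S S   [S -> small]
add add add add small small small S S S S => add add add add small small small small S S S   [S -> small]
add add add add small small small small S S S => add add add add small small small small small S S   [S -> small]
add add add add small small small small small S S => add add add add small small small small small small S   [S -> small]
add add add add small small small small small small S => add add add add small small small small small small small   [S -> small]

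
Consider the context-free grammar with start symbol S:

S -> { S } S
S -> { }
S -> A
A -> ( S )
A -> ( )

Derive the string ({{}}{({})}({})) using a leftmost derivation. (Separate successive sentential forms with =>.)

S=>A=>(S)=>({S}S)=>({{}}S)=>({{}}{S}S)=>({{}}{A}S)=>({{}}{(S)}S)=>({{}}{({})}S)=>({{}}{({})}A)=>({{}}{({})}(S))=>({{}}{({})}({}))

S => A   [S -> A]
A => (S)   [A -> ( S )]
(S) => ({S}S)   [S -> { S } S]
({S}S) => ({{}}S)   [S -> { }]
({{}}S) => ({{}}{S}S)   [S -> { S } S]
({{}}{S}S) => ({{}}{A}S)   [S -> A]
({{}}{A}S) => ({{}}{(S)}S)   [A -> ( S )]
({{}}{(S)}S) => ({{}}{({})}S)   [S -> { }]
({{}}{({})}S) => ({{}}{({})}A)   [S -> A]
({{}}{({})}A) => ({{}}{({})}(S))   [A -> ( S )]
({{}}{({})}(S)) => ({{}}{({})}({}))   [S -> { }]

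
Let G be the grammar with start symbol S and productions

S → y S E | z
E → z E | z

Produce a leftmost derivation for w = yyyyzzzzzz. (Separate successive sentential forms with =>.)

S => ySE => yySEE => yyySEEE => yyyySEEEE => yyyyzEEEE => yyyyzzEEEE => yyyyzzzEEE => yyyyzzzzEE => yyyyzzzzzE => yyyyzzzzzz

S => ySE   [S → y S E]
ySE => yySEE   [S → y S E]
yySEE => yyySEEE   [S → y S E]
yyySEEE => yyyySEEEE   [S → y S E]
yyyySEEEE => yyyyzEEEE   [S → z]
yyyyzEEEE => yyyyzzEEEE   [E → z E]
yyyyzzEEEE => yyyyzzzEEE   [E → z]
yyyyzzzEEE => yyyyzzzzEE   [E → z]
yyyyzzzzEE => yyyyzzzzzE   [E → z]
yyyyzzzzzE => yyyyzzzzzz   [E → z]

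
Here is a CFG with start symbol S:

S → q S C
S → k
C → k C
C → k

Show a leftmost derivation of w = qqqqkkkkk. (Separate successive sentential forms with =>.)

S => qSC => qqSCC => qqqSCCC => qqqqSCCCC => qqqqkCCCC => qqqqkkCCC => qqqqkkkCC => qqqqkkkkC => qqqqkkkkk

S => qSC   [S → q S C]
qSC => qqSCC   [S → q S C]
qqSCC => qqqSCCC   [S → q S C]
qqqSCCC => qqqqSCCCC   [S → q S C]
qqqqSCCCC => qqqqkCCCC   [S → k]
qqqqkCCCC => qqqqkkCCC   [C → k]
qqqqkkCCC => qqqqkkkCC   [C → k]
qqqqkkkCC => qqqqkkkkC   [C → k]
qqqqkkkkC => qqqqkkkkk   [C → k]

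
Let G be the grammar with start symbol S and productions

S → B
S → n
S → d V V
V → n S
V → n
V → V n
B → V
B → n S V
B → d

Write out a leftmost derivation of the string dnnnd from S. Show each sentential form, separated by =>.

S=>dVV=>dnSV=>dnnV=>dnnnS=>dnnnB=>dnnnd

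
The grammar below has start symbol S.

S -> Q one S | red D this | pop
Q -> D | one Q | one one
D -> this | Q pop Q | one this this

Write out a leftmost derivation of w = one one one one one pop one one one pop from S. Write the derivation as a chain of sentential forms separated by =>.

S => Q one S   [S -> Q one S]
Q one S => one Q one S   [Q -> one Q]
one Q one S => one one Q one S   [Q -> one Q]
one one Q one S => one one one Q one S   [Q -> one Q]
one one one Q one S => one one one D one S   [Q -> D]
one one one D one S => one one one Q pop Q one S   [D -> Q pop Q]
one one one Q pop Q one S => one one one one one pop Q one S   [Q -> one one]
one one one one one pop Q one S => one one one one one pop one one one S   [Q -> one one]
one one one one one pop one one one S => one one one one one pop one one one pop   [S -> pop]

S => Q one S => one Q one S => one one Q one S => one one one Q one S => one one one D one S => one one one Q pop Q one S => one one one one one pop Q one S => one one one one one pop one one one S => one one one one one pop one one one pop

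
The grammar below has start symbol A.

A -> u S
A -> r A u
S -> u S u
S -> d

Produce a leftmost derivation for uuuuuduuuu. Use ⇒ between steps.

A⇒uS⇒uuSu⇒uuuSuu⇒uuuuSuuu⇒uuuuuSuuuu⇒uuuuuduuuu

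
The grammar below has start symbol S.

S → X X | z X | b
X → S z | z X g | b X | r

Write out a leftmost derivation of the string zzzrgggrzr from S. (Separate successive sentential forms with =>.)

S=>XX=>SzX=>XXzX=>zXgXzX=>zzXggXzX=>zzzXgggXzX=>zzzrgggXzX=>zzzrgggrzX=>zzzrgggrzr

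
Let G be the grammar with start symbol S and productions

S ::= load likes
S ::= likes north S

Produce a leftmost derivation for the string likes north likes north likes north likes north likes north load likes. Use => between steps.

S => likes north S   [S ::= likes north S]
likes north S => likes north likes north S   [S ::= likes north S]
likes north likes north S => likes north likes north likes north S   [S ::= likes north S]
likes north likes north likes north S => likes north likes north likes north likes north S   [S ::= likes north S]
likes north likes north likes north likes north S => likes north likes north likes north likes north likes north S   [S ::= likes north S]
likes north likes north likes north likes north likes north S => likes north likes north likes north likes north likes north load likes   [S ::= load likes]

S => likes north S => likes north likes north S => likes north likes north likes north S => likes north likes north likes north likes north S => likes north likes north likes north likes north likes north S => likes north likes north likes north likes north likes north load likes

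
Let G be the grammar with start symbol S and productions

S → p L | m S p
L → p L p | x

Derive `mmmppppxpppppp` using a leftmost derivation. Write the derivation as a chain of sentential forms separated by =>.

S => mSp => mmSpp => mmmSppp => mmmpLppp => mmmppLpppp => mmmpppLppppp => mmmppppLpppppp => mmmppppxpppppp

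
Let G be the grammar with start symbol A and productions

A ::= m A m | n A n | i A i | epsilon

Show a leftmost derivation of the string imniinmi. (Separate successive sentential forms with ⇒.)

A ⇒ iAi ⇒ imAmi ⇒ imnAnmi ⇒ imniAinmi ⇒ imniinmi

A ⇒ iAi   [A ::= i A i]
iAi ⇒ imAmi   [A ::= m A m]
imAmi ⇒ imnAnmi   [A ::= n A n]
imnAnmi ⇒ imniAinmi   [A ::= i A i]
imniAinmi ⇒ imniinmi   [A ::= epsilon]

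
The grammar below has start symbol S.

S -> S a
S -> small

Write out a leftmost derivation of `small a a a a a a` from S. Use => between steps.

S => S a   [S -> S a]
S a => S a a   [S -> S a]
S a a => S a a a   [S -> S a]
S a a a => S a a a a   [S -> S a]
S a a a a => S a a a a a   [S -> S a]
S a a a a a => S a a a a a a   [S -> S a]
S a a a a a a => small a a a a a a   [S -> small]

S => S a => S a a => S a a a => S a a a a => S a a a a a => S a a a a a a => small a a a a a a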